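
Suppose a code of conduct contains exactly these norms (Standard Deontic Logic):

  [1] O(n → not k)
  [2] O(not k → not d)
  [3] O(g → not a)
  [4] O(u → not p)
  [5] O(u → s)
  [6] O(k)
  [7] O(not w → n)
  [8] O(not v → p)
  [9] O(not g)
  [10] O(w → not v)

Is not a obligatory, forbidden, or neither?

Premise 3 is O(g → not a), but O(g) is not derivable from the premises, so it does not yield O(not a).
No premise or chain of K-axiom applications forces O(not a), and none forces O(a). So not a is neither obligatory nor forbidden under these norms.

Neither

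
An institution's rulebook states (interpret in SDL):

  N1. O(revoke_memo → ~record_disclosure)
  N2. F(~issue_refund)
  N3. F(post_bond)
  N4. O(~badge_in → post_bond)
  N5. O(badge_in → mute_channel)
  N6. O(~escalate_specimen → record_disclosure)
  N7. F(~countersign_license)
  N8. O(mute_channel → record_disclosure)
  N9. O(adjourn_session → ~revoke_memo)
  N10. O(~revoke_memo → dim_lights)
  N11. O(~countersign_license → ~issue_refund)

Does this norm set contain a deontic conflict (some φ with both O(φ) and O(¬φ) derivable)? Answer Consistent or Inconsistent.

Premise 11 is O(~countersign_license → ~issue_refund), but O(~countersign_license) is not derivable from the premises, so it does not yield O(~issue_refund).
So O(~issue_refund) is not derivable, and the apparent clash with O(issue_refund) does not arise.
A world satisfying every obligation exists (e.g. adjourn_session=false, badge_in=true, countersign_license=true, dim_lights=true, escalate_specimen=false, issue_refund=true, mute_channel=true, post_bond=false, record_disclosure=true, revoke_memo=false); no atom is both obligatory and forbidden, so the set is consistent.

Consistent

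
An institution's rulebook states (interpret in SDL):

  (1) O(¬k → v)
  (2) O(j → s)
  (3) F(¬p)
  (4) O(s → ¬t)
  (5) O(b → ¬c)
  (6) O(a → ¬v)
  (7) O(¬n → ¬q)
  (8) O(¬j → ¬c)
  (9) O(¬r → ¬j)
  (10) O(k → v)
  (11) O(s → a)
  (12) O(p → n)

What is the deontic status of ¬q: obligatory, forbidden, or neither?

Premise 7 is O(¬n → ¬q), but O(¬n) is not derivable from the premises, so it does not yield O(¬q).
No premise or chain of K-axiom applications forces O(¬q), and none forces O(q). So ¬q is neither obligatory nor forbidden under these norms.

Neither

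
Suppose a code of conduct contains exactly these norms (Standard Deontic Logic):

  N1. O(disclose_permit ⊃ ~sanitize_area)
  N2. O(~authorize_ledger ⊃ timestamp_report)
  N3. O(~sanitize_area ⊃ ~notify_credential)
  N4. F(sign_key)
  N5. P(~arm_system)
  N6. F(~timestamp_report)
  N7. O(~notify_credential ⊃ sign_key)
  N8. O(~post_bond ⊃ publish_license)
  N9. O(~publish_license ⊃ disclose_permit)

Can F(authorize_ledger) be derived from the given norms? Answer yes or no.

No

Premise 2 is O(~authorize_ledger ⊃ timestamp_report); even if O(timestamp_report) held, inferring O(~authorize_ledger) would be affirming the consequent — invalid.
No other premise forces O(~authorize_ledger). An ideal world satisfying every premise can still have authorize_ledger true, so F(authorize_ledger) is not derivable.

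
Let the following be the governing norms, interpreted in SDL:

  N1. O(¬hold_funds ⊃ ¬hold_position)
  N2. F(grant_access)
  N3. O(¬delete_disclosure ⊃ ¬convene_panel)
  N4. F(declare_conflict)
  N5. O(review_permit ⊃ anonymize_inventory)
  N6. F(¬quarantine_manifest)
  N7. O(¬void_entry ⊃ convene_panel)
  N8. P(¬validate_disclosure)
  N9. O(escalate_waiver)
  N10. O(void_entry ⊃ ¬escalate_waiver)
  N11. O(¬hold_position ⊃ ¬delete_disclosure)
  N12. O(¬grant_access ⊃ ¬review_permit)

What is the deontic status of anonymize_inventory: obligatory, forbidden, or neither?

Premise 5 is O(review_permit ⊃ anonymize_inventory), but O(review_permit) is not derivable from the premises, so it does not yield O(anonymize_inventory).
No premise or chain of K-axiom applications forces O(anonymize_inventory), and none forces O(¬anonymize_inventory). So anonymize_inventory is neither obligatory nor forbidden under these norms.

Neither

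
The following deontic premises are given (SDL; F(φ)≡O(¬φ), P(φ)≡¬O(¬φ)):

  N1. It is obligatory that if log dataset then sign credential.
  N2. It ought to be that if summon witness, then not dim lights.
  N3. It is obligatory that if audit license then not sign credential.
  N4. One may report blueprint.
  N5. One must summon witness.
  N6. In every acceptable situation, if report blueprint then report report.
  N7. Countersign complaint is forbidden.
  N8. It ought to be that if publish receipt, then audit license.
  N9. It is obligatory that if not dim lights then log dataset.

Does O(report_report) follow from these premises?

No

Premise 6 is O(report_blueprint → report_report), but O(report_blueprint) is not derivable from the premises (the permission P(report_blueprint) asserts only ¬O(¬report_blueprint), not O(report_blueprint)), so it does not yield O(report_report).
No other premise forces O(report_report). An ideal world satisfying every premise can still have report_report false, so O(report_report) is not derivable.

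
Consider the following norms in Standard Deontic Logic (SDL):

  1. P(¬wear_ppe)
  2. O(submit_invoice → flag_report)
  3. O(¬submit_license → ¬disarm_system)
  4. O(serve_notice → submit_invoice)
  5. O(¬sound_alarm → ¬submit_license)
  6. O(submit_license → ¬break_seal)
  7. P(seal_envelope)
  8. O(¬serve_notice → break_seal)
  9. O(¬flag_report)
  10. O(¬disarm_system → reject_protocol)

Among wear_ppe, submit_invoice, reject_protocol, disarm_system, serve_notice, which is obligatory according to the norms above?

reject_protocol

Premise 9 gives O(¬flag_report).
The contrapositive of premise 2 (O(submit_invoice → flag_report)) is O(¬flag_report → ¬submit_invoice), and O(¬flag_report) is already established, so O(¬submit_invoice).
Premise 4 is O(serve_notice → submit_invoice); contrapositively O(¬submit_invoice → ¬serve_notice). Since O(¬submit_invoice) holds, K gives O(¬serve_notice).
Premise 8 is O(¬serve_notice → break_seal); since O(¬serve_notice), deontic closure gives O(break_seal).
Premise 6 is O(submit_license → ¬break_seal); contrapositively O(break_seal → ¬submit_license). Since O(break_seal) holds, K gives O(¬submit_license).
With premise 3, O(¬submit_license → ¬disarm_system), the K-axiom yields O(¬disarm_system).
Premise 10 is O(¬disarm_system → reject_protocol); since O(¬disarm_system), deontic closure gives O(reject_protocol).
So O(reject_protocol) holds — reject_protocol is obligatory. None of the other listed options is made obligatory by any chain of premises.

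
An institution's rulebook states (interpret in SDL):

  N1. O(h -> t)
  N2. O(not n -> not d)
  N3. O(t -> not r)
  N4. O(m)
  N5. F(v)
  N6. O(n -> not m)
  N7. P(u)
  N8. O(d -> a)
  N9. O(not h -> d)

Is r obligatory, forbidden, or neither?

Premise 4 gives O(m).
Premise 6, O(n -> not m), contraposes to O(m -> not n); with O(m) we get O(not n).
From O(not n) and premise 2, O(not n -> not d), we obtain O(not d).
Premise 9, O(not h -> d), contraposes to O(not d -> h); with O(not d) we get O(h).
Premise 1 is O(h -> t); since O(h), deontic closure gives O(t).
From O(t) and premise 3, O(t -> not r), we obtain O(not r).
Premises 5, 7, 8 do not contribute to this derivation.
Thus O(not r), which is F(r): r is forbidden.

Forbidden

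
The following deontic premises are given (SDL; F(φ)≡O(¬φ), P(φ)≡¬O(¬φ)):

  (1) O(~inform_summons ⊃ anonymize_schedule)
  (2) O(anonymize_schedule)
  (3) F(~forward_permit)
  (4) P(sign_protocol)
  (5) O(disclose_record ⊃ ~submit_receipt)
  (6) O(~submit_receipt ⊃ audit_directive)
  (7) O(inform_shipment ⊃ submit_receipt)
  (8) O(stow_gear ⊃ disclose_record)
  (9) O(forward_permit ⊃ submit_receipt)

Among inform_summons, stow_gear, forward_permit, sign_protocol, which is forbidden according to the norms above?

stow_gear

Premise 3 is F(~forward_permit), i.e. O(forward_permit).
Applying K to premise 9 (O(forward_permit ⊃ submit_receipt)) and O(forward_permit) yields O(submit_receipt).
The contrapositive of premise 5 (O(disclose_record ⊃ ~submit_receipt)) is O(submit_receipt ⊃ ~disclose_record), and O(submit_receipt) is already established, so O(~disclose_record).
Premise 8 is O(stow_gear ⊃ disclose_record); contrapositively O(~disclose_record ⊃ ~stow_gear). Since O(~disclose_record) holds, K gives O(~stow_gear).
So O(~stow_gear) holds, i.e. stow_gear is forbidden. None of the other listed options is forbidden under the premises.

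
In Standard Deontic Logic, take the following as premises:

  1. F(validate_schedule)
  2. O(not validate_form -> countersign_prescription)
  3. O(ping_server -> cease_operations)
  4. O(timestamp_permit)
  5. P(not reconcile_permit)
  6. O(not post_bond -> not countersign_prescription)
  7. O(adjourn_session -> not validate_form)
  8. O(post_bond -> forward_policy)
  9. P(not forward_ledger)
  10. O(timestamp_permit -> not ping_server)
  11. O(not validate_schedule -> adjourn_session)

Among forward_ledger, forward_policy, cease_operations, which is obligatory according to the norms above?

Premise 1, F(validate_schedule), is equivalent to O(not validate_schedule).
Applying K to premise 11 (O(not validate_schedule -> adjourn_session)) and O(not validate_schedule) yields O(adjourn_session).
From O(adjourn_session) and premise 7, O(adjourn_session -> not validate_form), we obtain O(not validate_form).
With premise 2, O(not validate_form -> countersign_prescription), the K-axiom yields O(countersign_prescription).
Premise 6, O(not post_bond -> not countersign_prescription), contraposes to O(countersign_prescription -> post_bond); with O(countersign_prescription) we get O(post_bond).
Premise 8 is O(post_bond -> forward_policy); since O(post_bond), deontic closure gives O(forward_policy).
So O(forward_policy) holds — forward_policy is obligatory. None of the other listed options is made obligatory by any chain of premises.

forward_policy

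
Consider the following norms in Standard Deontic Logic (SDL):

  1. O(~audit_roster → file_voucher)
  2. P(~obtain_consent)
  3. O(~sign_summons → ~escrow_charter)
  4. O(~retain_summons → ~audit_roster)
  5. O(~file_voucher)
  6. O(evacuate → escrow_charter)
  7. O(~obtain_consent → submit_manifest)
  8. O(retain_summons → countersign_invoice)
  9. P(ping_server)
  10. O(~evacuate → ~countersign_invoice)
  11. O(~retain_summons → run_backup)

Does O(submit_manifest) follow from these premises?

Premise 7 is O(~obtain_consent → submit_manifest), but O(~obtain_consent) is not derivable from the premises (the permission P(~obtain_consent) asserts only ~O(obtain_consent), not O(~obtain_consent)), so it does not yield O(submit_manifest).
No other premise forces O(submit_manifest). An ideal world satisfying every premise can still have submit_manifest false, so O(submit_manifest) is not derivable.

No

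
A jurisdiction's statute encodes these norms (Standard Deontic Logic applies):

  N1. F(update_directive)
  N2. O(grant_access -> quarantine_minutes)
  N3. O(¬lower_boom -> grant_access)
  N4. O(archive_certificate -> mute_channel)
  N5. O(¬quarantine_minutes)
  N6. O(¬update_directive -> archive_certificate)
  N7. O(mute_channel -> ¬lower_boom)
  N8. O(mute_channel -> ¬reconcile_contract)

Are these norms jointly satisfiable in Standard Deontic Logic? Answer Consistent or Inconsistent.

From premise 5 we have O(¬quarantine_minutes).
Premise 2, O(grant_access -> quarantine_minutes), contraposes to O(¬quarantine_minutes -> ¬grant_access); with O(¬quarantine_minutes) we get O(¬grant_access).
The contrapositive of premise 3 (O(¬lower_boom -> grant_access)) is O(¬grant_access -> lower_boom), and O(¬grant_access) is already established, so O(lower_boom).
Premise 7, O(mute_channel -> ¬lower_boom), contraposes to O(lower_boom -> ¬mute_channel); with O(lower_boom) we get O(¬mute_channel).
The contrapositive of premise 4 (O(archive_certificate -> mute_channel)) is O(¬mute_channel -> ¬archive_certificate), and O(¬mute_channel) is already established, so O(¬archive_certificate).
Premise 6, O(¬update_directive -> archive_certificate), contraposes to O(¬archive_certificate -> update_directive); with O(¬archive_certificate) we get O(update_directive).
Yet premise 1 is F(update_directive), i.e. O(¬update_directive).
We now have both O(update_directive) and O(¬update_directive) — update_directive is simultaneously obligatory and forbidden, violating the D-axiom.

Inconsistent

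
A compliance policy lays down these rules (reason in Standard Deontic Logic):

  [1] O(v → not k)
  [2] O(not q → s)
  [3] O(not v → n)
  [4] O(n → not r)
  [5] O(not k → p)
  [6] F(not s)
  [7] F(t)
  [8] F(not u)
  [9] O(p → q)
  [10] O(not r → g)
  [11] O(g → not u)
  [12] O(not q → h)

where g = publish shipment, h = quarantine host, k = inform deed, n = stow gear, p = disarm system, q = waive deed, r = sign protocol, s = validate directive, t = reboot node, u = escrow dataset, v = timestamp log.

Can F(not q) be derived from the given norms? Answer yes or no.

Premise 8, F(not u), is equivalent to O(u).
Premise 11 is O(g → not u); contrapositively O(u → not g). Since O(u) holds, K gives O(not g).
Premise 10 is O(not r → g); contrapositively O(not g → r). Since O(not g) holds, K gives O(r).
Premise 4 is O(n → not r); contrapositively O(r → not n). Since O(r) holds, K gives O(not n).
The contrapositive of premise 3 (O(not v → n)) is O(not n → v), and O(not n) is already established, so O(v).
From O(v) and premise 1, O(v → not k), we obtain O(not k).
Premise 5 is O(not k → p); since O(not k), deontic closure gives O(p).
Applying K to premise 9 (O(p → q)) and O(p) yields O(q).
Premises 2, 6, 7, 12 do not contribute to this derivation.
So O(q) holds, i.e. F(not q). The claim follows.

Yes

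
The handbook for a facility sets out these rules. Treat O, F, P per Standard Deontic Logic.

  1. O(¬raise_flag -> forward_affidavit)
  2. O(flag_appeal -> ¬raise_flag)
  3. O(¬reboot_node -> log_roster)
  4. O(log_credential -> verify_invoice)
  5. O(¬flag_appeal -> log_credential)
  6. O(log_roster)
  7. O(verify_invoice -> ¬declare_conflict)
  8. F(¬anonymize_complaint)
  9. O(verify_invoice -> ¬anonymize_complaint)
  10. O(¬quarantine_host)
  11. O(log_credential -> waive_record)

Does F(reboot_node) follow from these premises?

Premise 3 is O(¬reboot_node -> log_roster); even if O(log_roster) held, inferring O(¬reboot_node) would be affirming the consequent — invalid.
No other premise forces O(¬reboot_node). An ideal world satisfying every premise can still have reboot_node true, so F(reboot_node) is not derivable.

No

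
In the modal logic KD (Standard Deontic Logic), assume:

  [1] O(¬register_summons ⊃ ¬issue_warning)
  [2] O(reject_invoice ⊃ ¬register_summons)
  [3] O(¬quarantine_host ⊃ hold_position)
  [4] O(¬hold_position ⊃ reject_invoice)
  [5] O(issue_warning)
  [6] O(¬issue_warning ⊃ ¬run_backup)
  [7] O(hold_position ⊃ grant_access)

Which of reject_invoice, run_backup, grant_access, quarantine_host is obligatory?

grant_access

From premise 5 we have O(issue_warning).
The contrapositive of premise 1 (O(¬register_summons ⊃ ¬issue_warning)) is O(issue_warning ⊃ register_summons), and O(issue_warning) is already established, so O(register_summons).
Premise 2, O(reject_invoice ⊃ ¬register_summons), contraposes to O(register_summons ⊃ ¬reject_invoice); with O(register_summons) we get O(¬reject_invoice).
Premise 4, O(¬hold_position ⊃ reject_invoice), contraposes to O(¬reject_invoice ⊃ hold_position); with O(¬reject_invoice) we get O(hold_position).
Applying K to premise 7 (O(hold_position ⊃ grant_access)) and O(hold_position) yields O(grant_access).
So O(grant_access) holds — grant_access is obligatory. None of the other listed options is made obligatory by any chain of premises.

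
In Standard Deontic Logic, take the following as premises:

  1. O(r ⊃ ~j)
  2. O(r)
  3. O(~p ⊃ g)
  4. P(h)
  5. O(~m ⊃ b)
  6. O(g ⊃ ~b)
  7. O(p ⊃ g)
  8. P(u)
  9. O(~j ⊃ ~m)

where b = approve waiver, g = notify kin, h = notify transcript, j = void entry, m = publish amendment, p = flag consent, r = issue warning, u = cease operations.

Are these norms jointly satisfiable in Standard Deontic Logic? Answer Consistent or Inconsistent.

By case analysis on ~p: premise 3 gives O(~p ⊃ g) and premise 7 gives O(p ⊃ g), so O(g) either way.
Applying K to premise 6 (O(g ⊃ ~b)) and O(g) yields O(~b).
The contrapositive of premise 5 (O(~m ⊃ b)) is O(~b ⊃ m), and O(~b) is already established, so O(m).
Premise 9 is O(~j ⊃ ~m); contrapositively O(m ⊃ j). Since O(m) holds, K gives O(j).
Premise 1, O(r ⊃ ~j), contraposes to O(j ⊃ ~r); with O(j) we get O(~r).
However, premise 2 gives O(r).
We now have both O(~r) and O(r) — r is simultaneously obligatory and forbidden, violating the D-axiom.

Inconsistent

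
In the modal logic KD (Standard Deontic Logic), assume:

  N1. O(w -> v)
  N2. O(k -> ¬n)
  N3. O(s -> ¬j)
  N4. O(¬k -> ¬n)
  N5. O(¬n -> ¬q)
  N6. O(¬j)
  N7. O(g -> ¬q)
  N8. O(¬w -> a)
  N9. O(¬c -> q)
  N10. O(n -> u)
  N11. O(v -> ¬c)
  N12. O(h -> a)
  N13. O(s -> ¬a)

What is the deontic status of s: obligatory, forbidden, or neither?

By case analysis on ¬k: premise 4 gives O(¬k -> ¬n) and premise 2 gives O(k -> ¬n), so O(¬n) either way.
Applying K to premise 5 (O(¬n -> ¬q)) and O(¬n) yields O(¬q).
The contrapositive of premise 9 (O(¬c -> q)) is O(¬q -> c), and O(¬q) is already established, so O(c).
Premise 11 is O(v -> ¬c); contrapositively O(c -> ¬v). Since O(c) holds, K gives O(¬v).
The contrapositive of premise 1 (O(w -> v)) is O(¬v -> ¬w), and O(¬v) is already established, so O(¬w).
With premise 8, O(¬w -> a), the K-axiom yields O(a).
The contrapositive of premise 13 (O(s -> ¬a)) is O(a -> ¬s), and O(a) is already established, so O(¬s).
Premises 3, 6, 7, 10, 12 do not contribute to this derivation.
Thus O(¬s), which is F(s): s is forbidden.

Forbidden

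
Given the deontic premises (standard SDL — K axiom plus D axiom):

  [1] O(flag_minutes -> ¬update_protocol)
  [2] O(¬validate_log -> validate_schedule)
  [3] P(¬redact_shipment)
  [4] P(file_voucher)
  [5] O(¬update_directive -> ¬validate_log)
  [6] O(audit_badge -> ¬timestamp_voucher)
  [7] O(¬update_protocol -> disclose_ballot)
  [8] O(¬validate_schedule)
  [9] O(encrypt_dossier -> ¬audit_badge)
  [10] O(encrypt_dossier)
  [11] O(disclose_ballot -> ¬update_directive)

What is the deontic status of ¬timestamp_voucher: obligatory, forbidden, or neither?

Neither

Premise 6 is O(audit_badge -> ¬timestamp_voucher), but O(audit_badge) is not derivable from the premises, so it does not yield O(¬timestamp_voucher).
No premise or chain of K-axiom applications forces O(¬timestamp_voucher), and none forces O(timestamp_voucher). So ¬timestamp_voucher is neither obligatory nor forbidden under these norms.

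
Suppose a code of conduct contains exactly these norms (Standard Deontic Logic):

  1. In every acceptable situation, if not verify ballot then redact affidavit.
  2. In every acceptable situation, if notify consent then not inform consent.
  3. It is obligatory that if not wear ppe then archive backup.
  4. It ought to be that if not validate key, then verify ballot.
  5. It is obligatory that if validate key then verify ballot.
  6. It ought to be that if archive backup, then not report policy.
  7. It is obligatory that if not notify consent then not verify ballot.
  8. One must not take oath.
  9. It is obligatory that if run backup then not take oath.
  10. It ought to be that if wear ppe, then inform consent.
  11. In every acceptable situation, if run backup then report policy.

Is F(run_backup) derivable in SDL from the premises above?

Yes

By case analysis on ¬validate_key: premise 4 gives O(¬validate_key → verify_ballot) and premise 5 gives O(validate_key → verify_ballot), so O(verify_ballot) either way.
The contrapositive of premise 7 (O(¬notify_consent → ¬verify_ballot)) is O(verify_ballot → notify_consent), and O(verify_ballot) is already established, so O(notify_consent).
Premise 2 is O(notify_consent → ¬inform_consent); since O(notify_consent), deontic closure gives O(¬inform_consent).
Premise 10 is O(wear_ppe → inform_consent); contrapositively O(¬inform_consent → ¬wear_ppe). Since O(¬inform_consent) holds, K gives O(¬wear_ppe).
Applying K to premise 3 (O(¬wear_ppe → archive_backup)) and O(¬wear_ppe) yields O(archive_backup).
From O(archive_backup) and premise 6, O(archive_backup → ¬report_policy), we obtain O(¬report_policy).
The contrapositive of premise 11 (O(run_backup → report_policy)) is O(¬report_policy → ¬run_backup), and O(¬report_policy) is already established, so O(¬run_backup).
Premises 1, 8, 9 do not contribute to this derivation.
So O(¬run_backup) holds, i.e. F(run_backup). The claim follows.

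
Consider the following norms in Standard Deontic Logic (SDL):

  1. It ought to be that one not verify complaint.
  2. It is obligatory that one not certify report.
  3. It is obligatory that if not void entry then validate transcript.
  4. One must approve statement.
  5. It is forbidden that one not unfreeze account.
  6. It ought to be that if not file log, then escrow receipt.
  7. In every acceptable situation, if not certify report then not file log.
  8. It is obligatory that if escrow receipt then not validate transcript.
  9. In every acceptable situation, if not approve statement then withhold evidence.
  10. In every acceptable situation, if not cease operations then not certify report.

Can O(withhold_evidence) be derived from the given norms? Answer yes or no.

Premise 9 is O(¬approve_statement → withhold_evidence), but O(¬approve_statement) is not derivable from the premises, so it does not yield O(withhold_evidence).
No other premise forces O(withhold_evidence). An ideal world satisfying every premise can still have withhold_evidence false, so O(withhold_evidence) is not derivable.

No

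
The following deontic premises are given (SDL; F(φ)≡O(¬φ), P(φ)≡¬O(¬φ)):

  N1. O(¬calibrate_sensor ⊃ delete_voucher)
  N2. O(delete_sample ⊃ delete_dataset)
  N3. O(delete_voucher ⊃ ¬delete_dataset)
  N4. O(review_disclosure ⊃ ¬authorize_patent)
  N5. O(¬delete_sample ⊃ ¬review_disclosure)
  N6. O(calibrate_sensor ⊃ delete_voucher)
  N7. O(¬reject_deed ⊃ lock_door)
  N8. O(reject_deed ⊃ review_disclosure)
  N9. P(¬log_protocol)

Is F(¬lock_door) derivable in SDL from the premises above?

Yes

Premises 1 and 6 are O(¬calibrate_sensor ⊃ delete_voucher) and O(calibrate_sensor ⊃ delete_voucher); every ideal world satisfies ¬calibrate_sensor or calibrate_sensor, so in either case delete_voucher holds — hence O(delete_voucher).
Premise 3 is O(delete_voucher ⊃ ¬delete_dataset); since O(delete_voucher), deontic closure gives O(¬delete_dataset).
Premise 2, O(delete_sample ⊃ delete_dataset), contraposes to O(¬delete_dataset ⊃ ¬delete_sample); with O(¬delete_dataset) we get O(¬delete_sample).
With premise 5, O(¬delete_sample ⊃ ¬review_disclosure), the K-axiom yields O(¬review_disclosure).
The contrapositive of premise 8 (O(reject_deed ⊃ review_disclosure)) is O(¬review_disclosure ⊃ ¬reject_deed), and O(¬review_disclosure) is already established, so O(¬reject_deed).
From O(¬reject_deed) and premise 7, O(¬reject_deed ⊃ lock_door), we obtain O(lock_door).
Premises 4, 9 do not contribute to this derivation.
So O(lock_door) holds, i.e. F(¬lock_door). The claim follows.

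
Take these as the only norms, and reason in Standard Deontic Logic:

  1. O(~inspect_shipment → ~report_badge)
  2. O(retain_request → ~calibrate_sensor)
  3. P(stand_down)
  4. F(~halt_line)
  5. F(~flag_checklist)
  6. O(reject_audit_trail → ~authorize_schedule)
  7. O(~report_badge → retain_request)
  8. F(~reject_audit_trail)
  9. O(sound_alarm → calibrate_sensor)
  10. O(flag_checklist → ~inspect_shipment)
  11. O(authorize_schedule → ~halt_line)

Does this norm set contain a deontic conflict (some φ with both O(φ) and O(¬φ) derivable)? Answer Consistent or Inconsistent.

Premise 11 is O(authorize_schedule → ~halt_line), but O(authorize_schedule) is not derivable from the premises, so it does not yield O(~halt_line).
So O(~halt_line) is not derivable, and the apparent clash with O(halt_line) does not arise.
A world satisfying every obligation exists (e.g. authorize_schedule=false, calibrate_sensor=false, flag_checklist=true, halt_line=true, inspect_shipment=false, reject_audit_trail=true, report_badge=false, retain_request=true, sound_alarm=false, stand_down=false); no atom is both obligatory and forbidden, so the set is consistent.

Consistent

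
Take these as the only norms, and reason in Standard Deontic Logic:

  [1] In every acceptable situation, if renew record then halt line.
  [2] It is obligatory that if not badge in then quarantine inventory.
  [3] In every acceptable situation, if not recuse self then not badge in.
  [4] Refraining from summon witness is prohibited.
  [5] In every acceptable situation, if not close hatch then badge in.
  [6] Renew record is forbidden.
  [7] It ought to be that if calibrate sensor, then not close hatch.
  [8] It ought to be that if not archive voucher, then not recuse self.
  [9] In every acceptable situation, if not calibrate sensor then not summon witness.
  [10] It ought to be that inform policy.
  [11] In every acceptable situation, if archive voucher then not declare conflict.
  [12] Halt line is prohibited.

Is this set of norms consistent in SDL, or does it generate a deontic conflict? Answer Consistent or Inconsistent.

Premise 1 is O(renew_record → halt_line), but O(renew_record) is not derivable from the premises, so it does not yield O(halt_line).
So O(halt_line) is not derivable, and the apparent clash with O(¬halt_line) does not arise.
A world satisfying every obligation exists (e.g. archive_voucher=true, badge_in=true, calibrate_sensor=true, close_hatch=false, declare_conflict=false, halt_line=false, inform_policy=true, quarantine_inventory=false, recuse_self=true, renew_record=false, summon_witness=true); no atom is both obligatory and forbidden, so the set is consistent.

Consistent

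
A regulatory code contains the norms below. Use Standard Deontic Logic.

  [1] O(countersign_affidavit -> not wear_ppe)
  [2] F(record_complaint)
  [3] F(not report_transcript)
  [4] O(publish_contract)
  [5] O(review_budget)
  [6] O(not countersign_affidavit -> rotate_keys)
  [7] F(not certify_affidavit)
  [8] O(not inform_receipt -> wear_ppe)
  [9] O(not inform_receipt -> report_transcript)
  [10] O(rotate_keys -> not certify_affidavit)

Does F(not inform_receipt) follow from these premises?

Premise 7, F(not certify_affidavit), is equivalent to O(certify_affidavit).
The contrapositive of premise 10 (O(rotate_keys -> not certify_affidavit)) is O(certify_affidavit -> not rotate_keys), and O(certify_affidavit) is already established, so O(not rotate_keys).
The contrapositive of premise 6 (O(not countersign_affidavit -> rotate_keys)) is O(not rotate_keys -> countersign_affidavit), and O(not rotate_keys) is already established, so O(countersign_affidavit).
Applying K to premise 1 (O(countersign_affidavit -> not wear_ppe)) and O(countersign_affidavit) yields O(not wear_ppe).
Premise 8, O(not inform_receipt -> wear_ppe), contraposes to O(not wear_ppe -> inform_receipt); with O(not wear_ppe) we get O(inform_receipt).
Premises 2, 3, 4, 5, 9 do not contribute to this derivation.
So O(inform_receipt) holds, i.e. F(not inform_receipt). The claim follows.

Yes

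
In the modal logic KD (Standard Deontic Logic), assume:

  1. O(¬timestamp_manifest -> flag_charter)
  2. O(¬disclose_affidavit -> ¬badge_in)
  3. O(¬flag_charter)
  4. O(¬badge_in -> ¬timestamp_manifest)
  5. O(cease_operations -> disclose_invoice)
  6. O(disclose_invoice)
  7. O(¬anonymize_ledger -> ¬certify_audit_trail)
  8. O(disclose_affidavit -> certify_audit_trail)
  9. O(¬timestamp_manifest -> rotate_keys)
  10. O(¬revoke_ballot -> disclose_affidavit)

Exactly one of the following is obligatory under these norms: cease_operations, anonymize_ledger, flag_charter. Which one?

Premise 3 gives O(¬flag_charter).
Premise 1 is O(¬timestamp_manifest -> flag_charter); contrapositively O(¬flag_charter -> timestamp_manifest). Since O(¬flag_charter) holds, K gives O(timestamp_manifest).
The contrapositive of premise 4 (O(¬badge_in -> ¬timestamp_manifest)) is O(timestamp_manifest -> badge_in), and O(timestamp_manifest) is already established, so O(badge_in).
Premise 2, O(¬disclose_affidavit -> ¬badge_in), contraposes to O(badge_in -> disclose_affidavit); with O(badge_in) we get O(disclose_affidavit).
From O(disclose_affidavit) and premise 8, O(disclose_affidavit -> certify_audit_trail), we obtain O(certify_audit_trail).
Premise 7, O(¬anonymize_ledger -> ¬certify_audit_trail), contraposes to O(certify_audit_trail -> anonymize_ledger); with O(certify_audit_trail) we get O(anonymize_ledger).
So O(anonymize_ledger) holds — anonymize_ledger is obligatory. None of the other listed options is made obligatory by any chain of premises.

anonymize_ledger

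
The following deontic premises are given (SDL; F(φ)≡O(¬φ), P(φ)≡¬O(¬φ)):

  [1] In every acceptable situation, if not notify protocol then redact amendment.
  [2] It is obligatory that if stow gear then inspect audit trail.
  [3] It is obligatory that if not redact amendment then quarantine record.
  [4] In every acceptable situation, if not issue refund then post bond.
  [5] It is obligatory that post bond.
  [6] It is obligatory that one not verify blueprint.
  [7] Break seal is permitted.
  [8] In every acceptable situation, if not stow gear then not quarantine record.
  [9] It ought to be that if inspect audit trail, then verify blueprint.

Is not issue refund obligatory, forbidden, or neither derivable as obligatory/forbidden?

Premise 4 is O(¬issue_refund → post_bond); even if O(post_bond) held, inferring O(¬issue_refund) would be affirming the consequent — invalid.
No premise or chain of K-axiom applications forces O(¬issue_refund), and none forces O(issue_refund). So ¬issue_refund is neither obligatory nor forbidden under these norms.

Neither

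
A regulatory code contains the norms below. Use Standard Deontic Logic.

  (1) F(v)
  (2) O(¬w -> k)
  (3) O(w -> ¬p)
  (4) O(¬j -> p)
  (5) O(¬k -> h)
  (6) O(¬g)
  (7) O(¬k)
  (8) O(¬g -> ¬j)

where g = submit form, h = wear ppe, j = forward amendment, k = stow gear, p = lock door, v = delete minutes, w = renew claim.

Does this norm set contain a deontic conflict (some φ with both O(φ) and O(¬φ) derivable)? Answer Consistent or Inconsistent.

From premise 6 we have O(¬g).
With premise 8, O(¬g -> ¬j), the K-axiom yields O(¬j).
Applying K to premise 4 (O(¬j -> p)) and O(¬j) yields O(p).
The contrapositive of premise 3 (O(w -> ¬p)) is O(p -> ¬w), and O(p) is already established, so O(¬w).
With premise 2, O(¬w -> k), the K-axiom yields O(k).
However, premise 7 gives O(¬k).
We now have both O(k) and O(¬k) — k is simultaneously obligatory and forbidden, violating the D-axiom.

Inconsistent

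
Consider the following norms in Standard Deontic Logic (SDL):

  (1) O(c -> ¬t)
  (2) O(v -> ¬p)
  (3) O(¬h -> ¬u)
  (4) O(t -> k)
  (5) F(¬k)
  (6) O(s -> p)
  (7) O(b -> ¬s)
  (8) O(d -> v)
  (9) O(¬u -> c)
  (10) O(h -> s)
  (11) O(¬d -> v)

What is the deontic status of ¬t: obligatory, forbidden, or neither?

Premises 8 and 11 cover both cases: O(d -> v) and O(¬d -> v). Since d ∨ ¬d is a tautology, O(v) follows.
From O(v) and premise 2, O(v -> ¬p), we obtain O(¬p).
The contrapositive of premise 6 (O(s -> p)) is O(¬p -> ¬s), and O(¬p) is already established, so O(¬s).
Premise 10, O(h -> s), contraposes to O(¬s -> ¬h); with O(¬s) we get O(¬h).
Premise 3 is O(¬h -> ¬u); since O(¬h), deontic closure gives O(¬u).
Premise 9 is O(¬u -> c); since O(¬u), deontic closure gives O(c).
Premise 1 is O(c -> ¬t); since O(c), deontic closure gives O(¬t).
Premises 4, 5, 7 do not contribute to this derivation.
Hence ¬t is obligatory.

Obligatory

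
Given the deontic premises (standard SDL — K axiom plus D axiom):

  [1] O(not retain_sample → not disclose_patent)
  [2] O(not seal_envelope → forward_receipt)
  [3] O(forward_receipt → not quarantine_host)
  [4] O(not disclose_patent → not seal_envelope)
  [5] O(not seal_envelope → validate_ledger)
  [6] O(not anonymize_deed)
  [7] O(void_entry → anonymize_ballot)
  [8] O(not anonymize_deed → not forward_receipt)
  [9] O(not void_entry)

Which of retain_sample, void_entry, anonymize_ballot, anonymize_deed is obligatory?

Premise 6 gives O(not anonymize_deed).
Premise 8 is O(not anonymize_deed → not forward_receipt); since O(not anonymize_deed), deontic closure gives O(not forward_receipt).
The contrapositive of premise 2 (O(not seal_envelope → forward_receipt)) is O(not forward_receipt → seal_envelope), and O(not forward_receipt) is already established, so O(seal_envelope).
Premise 4, O(not disclose_patent → not seal_envelope), contraposes to O(seal_envelope → disclose_patent); with O(seal_envelope) we get O(disclose_patent).
The contrapositive of premise 1 (O(not retain_sample → not disclose_patent)) is O(disclose_patent → retain_sample), and O(disclose_patent) is already established, so O(retain_sample).
So O(retain_sample) holds — retain_sample is obligatory. None of the other listed options is made obligatory by any chain of premises.

retain_sample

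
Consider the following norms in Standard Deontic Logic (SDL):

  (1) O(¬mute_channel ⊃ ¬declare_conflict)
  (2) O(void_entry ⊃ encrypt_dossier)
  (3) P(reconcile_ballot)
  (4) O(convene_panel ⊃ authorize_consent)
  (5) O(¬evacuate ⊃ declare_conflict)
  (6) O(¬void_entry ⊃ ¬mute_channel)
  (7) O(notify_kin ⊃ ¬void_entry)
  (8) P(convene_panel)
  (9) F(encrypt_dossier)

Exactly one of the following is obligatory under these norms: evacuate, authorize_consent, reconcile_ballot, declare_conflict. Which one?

Premise 9, F(encrypt_dossier), is equivalent to O(¬encrypt_dossier).
Premise 2 is O(void_entry ⊃ encrypt_dossier); contrapositively O(¬encrypt_dossier ⊃ ¬void_entry). Since O(¬encrypt_dossier) holds, K gives O(¬void_entry).
Applying K to premise 6 (O(¬void_entry ⊃ ¬mute_channel)) and O(¬void_entry) yields O(¬mute_channel).
Premise 1 is O(¬mute_channel ⊃ ¬declare_conflict); since O(¬mute_channel), deontic closure gives O(¬declare_conflict).
Premise 5, O(¬evacuate ⊃ declare_conflict), contraposes to O(¬declare_conflict ⊃ evacuate); with O(¬declare_conflict) we get O(evacuate).
So O(evacuate) holds — evacuate is obligatory. None of the other listed options is made obligatory by any chain of premises.

evacuate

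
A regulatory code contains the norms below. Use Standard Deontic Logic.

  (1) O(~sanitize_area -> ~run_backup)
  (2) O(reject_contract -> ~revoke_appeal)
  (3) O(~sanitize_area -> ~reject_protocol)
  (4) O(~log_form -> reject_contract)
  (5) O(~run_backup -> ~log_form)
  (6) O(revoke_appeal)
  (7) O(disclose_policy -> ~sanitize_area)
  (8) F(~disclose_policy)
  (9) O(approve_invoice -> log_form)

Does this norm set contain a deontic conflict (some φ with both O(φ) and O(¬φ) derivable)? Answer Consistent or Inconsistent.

Inconsistent

From premise 6 we have O(revoke_appeal).
Premise 2, O(reject_contract -> ~revoke_appeal), contraposes to O(revoke_appeal -> ~reject_contract); with O(revoke_appeal) we get O(~reject_contract).
Premise 4, O(~log_form -> reject_contract), contraposes to O(~reject_contract -> log_form); with O(~reject_contract) we get O(log_form).
Premise 5, O(~run_backup -> ~log_form), contraposes to O(log_form -> run_backup); with O(log_form) we get O(run_backup).
The contrapositive of premise 1 (O(~sanitize_area -> ~run_backup)) is O(run_backup -> sanitize_area), and O(run_backup) is already established, so O(sanitize_area).
Premise 7 is O(disclose_policy -> ~sanitize_area); contrapositively O(sanitize_area -> ~disclose_policy). Since O(sanitize_area) holds, K gives O(~disclose_policy).
Yet premise 8 is F(~disclose_policy), i.e. O(disclose_policy).
We now have both O(~disclose_policy) and O(disclose_policy) — disclose_policy is simultaneously obligatory and forbidden, violating the D-axiom.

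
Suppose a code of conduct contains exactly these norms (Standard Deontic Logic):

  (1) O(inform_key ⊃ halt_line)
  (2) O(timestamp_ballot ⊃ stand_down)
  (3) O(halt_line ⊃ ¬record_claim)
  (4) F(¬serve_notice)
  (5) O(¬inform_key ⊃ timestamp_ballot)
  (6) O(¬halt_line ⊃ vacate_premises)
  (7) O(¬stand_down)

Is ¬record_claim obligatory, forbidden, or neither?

Premise 7 gives O(¬stand_down).
Premise 2, O(timestamp_ballot ⊃ stand_down), contraposes to O(¬stand_down ⊃ ¬timestamp_ballot); with O(¬stand_down) we get O(¬timestamp_ballot).
Premise 5 is O(¬inform_key ⊃ timestamp_ballot); contrapositively O(¬timestamp_ballot ⊃ inform_key). Since O(¬timestamp_ballot) holds, K gives O(inform_key).
Applying K to premise 1 (O(inform_key ⊃ halt_line)) and O(inform_key) yields O(halt_line).
Premise 3 is O(halt_line ⊃ ¬record_claim); since O(halt_line), deontic closure gives O(¬record_claim).
Premises 4, 6 do not contribute to this derivation.
Hence ¬record_claim is obligatory.

Obligatory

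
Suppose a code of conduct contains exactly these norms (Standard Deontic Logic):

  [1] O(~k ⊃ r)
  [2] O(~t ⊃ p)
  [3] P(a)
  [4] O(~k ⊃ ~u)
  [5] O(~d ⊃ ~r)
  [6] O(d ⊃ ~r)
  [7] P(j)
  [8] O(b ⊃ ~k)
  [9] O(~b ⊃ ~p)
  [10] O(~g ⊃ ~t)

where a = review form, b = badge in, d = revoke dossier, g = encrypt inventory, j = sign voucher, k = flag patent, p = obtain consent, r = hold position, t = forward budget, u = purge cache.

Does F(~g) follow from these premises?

Yes

Premises 6 and 5 cover both cases: O(d ⊃ ~r) and O(~d ⊃ ~r). Since d ∨ ~d is a tautology, O(~r) follows.
Premise 1 is O(~k ⊃ r); contrapositively O(~r ⊃ k). Since O(~r) holds, K gives O(k).
The contrapositive of premise 8 (O(b ⊃ ~k)) is O(k ⊃ ~b), and O(k) is already established, so O(~b).
Applying K to premise 9 (O(~b ⊃ ~p)) and O(~b) yields O(~p).
Premise 2, O(~t ⊃ p), contraposes to O(~p ⊃ t); with O(~p) we get O(t).
The contrapositive of premise 10 (O(~g ⊃ ~t)) is O(t ⊃ g), and O(t) is already established, so O(g).
Premises 3, 4, 7 do not contribute to this derivation.
So O(g) holds, i.e. F(~g). The claim follows.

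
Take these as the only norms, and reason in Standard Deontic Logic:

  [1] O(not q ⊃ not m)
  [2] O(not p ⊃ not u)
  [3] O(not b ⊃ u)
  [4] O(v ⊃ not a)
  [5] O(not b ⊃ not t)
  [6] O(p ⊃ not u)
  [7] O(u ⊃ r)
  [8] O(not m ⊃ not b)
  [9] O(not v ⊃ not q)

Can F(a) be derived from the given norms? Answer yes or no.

Yes

By case analysis on not p: premise 2 gives O(not p ⊃ not u) and premise 6 gives O(p ⊃ not u), so O(not u) either way.
The contrapositive of premise 3 (O(not b ⊃ u)) is O(not u ⊃ b), and O(not u) is already established, so O(b).
The contrapositive of premise 8 (O(not m ⊃ not b)) is O(b ⊃ m), and O(b) is already established, so O(m).
Premise 1, O(not q ⊃ not m), contraposes to O(m ⊃ q); with O(m) we get O(q).
Premise 9, O(not v ⊃ not q), contraposes to O(q ⊃ v); with O(q) we get O(v).
Premise 4 is O(v ⊃ not a); since O(v), deontic closure gives O(not a).
Premises 5, 7 do not contribute to this derivation.
So O(not a) holds, i.e. F(a). The claim follows.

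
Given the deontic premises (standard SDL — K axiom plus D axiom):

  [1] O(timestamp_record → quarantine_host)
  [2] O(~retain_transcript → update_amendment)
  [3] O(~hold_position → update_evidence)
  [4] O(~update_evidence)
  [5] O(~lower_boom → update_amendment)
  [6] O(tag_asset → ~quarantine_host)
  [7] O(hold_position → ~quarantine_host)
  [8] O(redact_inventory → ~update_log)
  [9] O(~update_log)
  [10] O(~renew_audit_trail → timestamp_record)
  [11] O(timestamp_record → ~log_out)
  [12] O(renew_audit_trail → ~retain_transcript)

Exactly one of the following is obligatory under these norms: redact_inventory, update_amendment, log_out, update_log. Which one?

Premise 4 gives O(~update_evidence).
Premise 3, O(~hold_position → update_evidence), contraposes to O(~update_evidence → hold_position); with O(~update_evidence) we get O(hold_position).
Applying K to premise 7 (O(hold_position → ~quarantine_host)) and O(hold_position) yields O(~quarantine_host).
The contrapositive of premise 1 (O(timestamp_record → quarantine_host)) is O(~quarantine_host → ~timestamp_record), and O(~quarantine_host) is already established, so O(~timestamp_record).
The contrapositive of premise 10 (O(~renew_audit_trail → timestamp_record)) is O(~timestamp_record → renew_audit_trail), and O(~timestamp_record) is already established, so O(renew_audit_trail).
Applying K to premise 12 (O(renew_audit_trail → ~retain_transcript)) and O(renew_audit_trail) yields O(~retain_transcript).
Applying K to premise 2 (O(~retain_transcript → update_amendment)) and O(~retain_transcript) yields O(update_amendment).
So O(update_amendment) holds — update_amendment is obligatory. None of the other listed options is made obligatory by any chain of premises.

update_amendment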